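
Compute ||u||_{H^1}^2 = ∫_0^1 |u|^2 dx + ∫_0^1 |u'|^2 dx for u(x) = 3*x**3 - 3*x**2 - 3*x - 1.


||u||_{H^1}^2 = 654/35

The H^1 norm (squared) on an interval (0, L) is
  ||u||_{H^1}^2 = ∫_0^L u(x)^2 dx + ∫_0^L u'(x)^2 dx.
Compute u'(x) = 9*x**2 - 6*x - 3.
Then u(x)^2 = 9*x**6 - 18*x**5 - 9*x**4 + 12*x**3 + 15*x**2 + 6*x + 1 and u'(x)^2 = 81*x**4 - 108*x**3 - 18*x**2 + 36*x + 9.
Integrate each monomial from 0 to 1 using ∫_0^1 c·x^n dx = c·1^(n+1)/(n+1):
  ∫_0^1 u(x)^2 dx = ∫_0^1 (9*x^6 - 18*x^5 - 9*x^4 + 12*x^3 + 15*x^2 + 6*x + 1) dx. Term by term:
    ∫_0^1 9*x^6 dx = 9/7;  ∫_0^1 -18*x^5 dx = -3;  ∫_0^1 -9*x^4 dx = -9/5;
    ∫_0^1 12*x^3 dx = 3;  ∫_0^1 15*x^2 dx = 5;  ∫_0^1 6*x dx = 3;
    ∫_0^1 1 dx = 1.
  Sum: 9/7 − 3 − 9/5 + 3 + 5 + 3 + 1 = 297/35.
  ∫_0^1 u'(x)^2 dx = ∫_0^1 (81*x^4 - 108*x^3 - 18*x^2 + 36*x + 9) dx. Term by term:
    ∫_0^1 81*x^4 dx = 81/5;  ∫_0^1 -108*x^3 dx = -27;  ∫_0^1 -18*x^2 dx = -6;
    ∫_0^1 36*x dx = 18;  ∫_0^1 9 dx = 9.
  Sum: 81/5 − 27 − 6 + 18 + 9 = 51/5.
Adding: ||u||_{H^1}^2 = 297/35 + 51/5 = 654/35.


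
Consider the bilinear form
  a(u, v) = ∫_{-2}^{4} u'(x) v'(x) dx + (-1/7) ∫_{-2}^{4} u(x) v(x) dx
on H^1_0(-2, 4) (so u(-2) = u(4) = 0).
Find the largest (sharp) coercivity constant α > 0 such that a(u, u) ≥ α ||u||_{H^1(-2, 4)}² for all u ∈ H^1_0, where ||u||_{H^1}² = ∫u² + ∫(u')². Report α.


α = (-36/7 + π^2)/(π^2 + 36)

Coercivity of a(·,·) on H^1_0(-2, 4) means a(u, u) ≥ α ||u||_{H^1}² for every u ∈ H^1_0.
The interval has length L = 6, and Poincaré/coercivity depend only on L. Here a(u, u) = ∫(u')² + (-1/7)·∫u².
Here c = -1/7 < 0 with |c| < (π/L)² = π^2/36, so coercivity still holds. The condition a(u,u) ≥ α||u||_{H^1}² reads (1−α)∫(u')² ≥ (α−c)∫u². Any admissible α is ≤ 1 (rapidly oscillating u have ∫u²/∫(u')² → 0), and α = 1 would force 0 ≥ (1−c)∫u², impossible since c < 1; so 1−α > 0. By the sharp Poincaré inequality on H^1_0 of an interval of length L, ∫(u')² ≥ (π/L)²∫u² with equality for the first sine mode sin(π(x−x₀)/L) (x₀ the left endpoint), so the inequality holds for all u iff (1−α)(π/L)² ≥ α − c, i.e. α ≤ ((π/L)² + c)/((π/L)² + 1) = (1 + c(L/π)²)/(1 + (L/π)²). (Direct route, valid since c ≤ 0: Poincaré gives c∫u² ≥ c(L/π)²∫(u')², so a(u,u) ≥ (1 + c(L/π)²)∫(u')², while ||u||_{H^1}² ≤ (1 + (L/π)²)∫(u')²; dividing yields the same α.) With (π/L)² = π^2/36 and c = -1/7, the largest admissible constant is α = ((π/L)² + c)/((π/L)² + 1).
Simplifying, α = (-36/7 + π^2)/(π^2 + 36).


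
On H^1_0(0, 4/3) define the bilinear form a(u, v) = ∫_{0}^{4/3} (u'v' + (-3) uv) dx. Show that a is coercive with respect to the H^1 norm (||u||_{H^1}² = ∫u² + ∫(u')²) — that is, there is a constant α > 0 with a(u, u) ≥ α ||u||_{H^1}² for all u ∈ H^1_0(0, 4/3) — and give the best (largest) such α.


α = 3*(-16 + 3*π^2)/(16 + 9*π^2)

Coercivity of a(·,·) on H^1_0(0, 4/3) means a(u, u) ≥ α ||u||_{H^1}² for every u ∈ H^1_0.
The interval has length L = 4/3, and Poincaré/coercivity depend only on L. Here a(u, u) = ∫(u')² + (-3)·∫u².
Here c = -3 < 0 with |c| < (π/L)² = 9*π^2/16, so coercivity still holds. The condition a(u,u) ≥ α||u||_{H^1}² reads (1−α)∫(u')² ≥ (α−c)∫u². Any admissible α is ≤ 1 (rapidly oscillating u have ∫u²/∫(u')² → 0), and α = 1 would force 0 ≥ (1−c)∫u², impossible since c < 1; so 1−α > 0. By the sharp Poincaré inequality on H^1_0 of an interval of length L, ∫(u')² ≥ (π/L)²∫u² with equality for the first sine mode sin(π(x−x₀)/L) (x₀ the left endpoint), so the inequality holds for all u iff (1−α)(π/L)² ≥ α − c, i.e. α ≤ ((π/L)² + c)/((π/L)² + 1) = (1 + c(L/π)²)/(1 + (L/π)²). (Direct route, valid since c ≤ 0: Poincaré gives c∫u² ≥ c(L/π)²∫(u')², so a(u,u) ≥ (1 + c(L/π)²)∫(u')², while ||u||_{H^1}² ≤ (1 + (L/π)²)∫(u')²; dividing yields the same α.) With (π/L)² = 9*π^2/16 and c = -3, the largest admissible constant is α = ((π/L)² + c)/((π/L)² + 1).
Simplifying, α = 3*(-16 + 3*π^2)/(16 + 9*π^2).


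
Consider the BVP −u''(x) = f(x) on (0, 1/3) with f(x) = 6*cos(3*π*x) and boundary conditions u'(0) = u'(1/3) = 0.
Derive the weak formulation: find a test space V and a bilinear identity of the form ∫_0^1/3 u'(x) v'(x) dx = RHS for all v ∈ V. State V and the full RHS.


V = H^1(0, 1/3) (no boundary constraint on v; u is determined up to an additive constant); weak form: ∫_0^1/3 u'v' dx = ∫_0^1/3 (6*cos(3*π*x)) v dx for all v ∈ V.

Multiply both sides by a test function v and integrate from 0 to 1/3:
  ∫_0^1/3 −u''(x) v(x) dx = ∫_0^1/3 f(x) v(x) dx.
Integrate the LHS by parts once:
  ∫_0^1/3 −u'' v dx = −[u'(x) v(x)]_0^1/3 + ∫_0^1/3 u'(x) v'(x) dx.
Thus ∫_0^1/3 u'(x) v'(x) dx = ∫_0^1/3 f(x) v(x) dx + [u'(x) v(x)]_0^1/3.
Choose V so that boundary terms are either known or forced to vanish.
u has homogeneous Neumann: u'(0) = u'(1/3) = 0. So [u' v]_0^1/3 = 0·v(1/3) − 0·v(0) = 0 for any v; take V = H^1(0, 1/3).
Weak formulation: find u (satisfying any essential BC) such that ∫_0^1/3 u'(x) v'(x) dx = ∫_0^1/3 f v dx for all v ∈ V (homogeneous Neumann, so boundary terms vanish).
Substituting f(x) = 6*cos(3*π*x), the right-hand side is ∫_0^1/3 (6*cos(3*π*x)) v dx.
Compatibility check (pure Neumann): taking v ≡ 1 ∈ V gives 0 = ∫_0^1/3 f dx + (0) − (0), i.e. ∫_0^1/3 f dx must equal u'(0) − u'(1/3) = 0. Indeed ∫_0^1/3 (6*cos(3*π*x)) dx = 0, so the data are compatible. The solution is then unique only up to an additive constant (fix it e.g. by requiring ∫_0^1/3 u dx = 0).


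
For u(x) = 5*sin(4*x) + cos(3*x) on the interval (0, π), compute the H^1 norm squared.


||u||_{H^1(0,π)}^2 = 800/7 + 435*π/2

u'(x) = -3*sin(3*x) + 20*cos(4*x).
Expand u² and (u')² and integrate term by term on (0, π), using: for integers n ≥ 1, ∫_0^π sin²(nx) dx = ∫_0^π cos²(nx) dx = π/2; for n ≠ n', ∫_0^π sin(nx)sin(n'x) dx = ∫_0^π cos(nx)cos(n'x) dx = 0; and by product-to-sum, ∫_0^π sin(nx)cos(n'x) dx = ½∫_0^π [sin((n+n')x) + sin((n−n')x)] dx, which is 0 when n+n' is even and 2n/(n²−n'²) when n+n' is odd (it need not vanish on (0, π)).
  u² squared terms: (5)²·∫sin(4x)² dx = 25·π/2 = 25*π/2;  (1)²·∫cos(3x)² dx = 1·π/2 = π/2.
  u² cross terms: 2·(5)·(1)·∫sin(4x)·cos(3x) dx = 10·(8/7) = 80/7.
  So ∫_0^π u² dx = 25*π/2 + π/2 + 80/7 = 80/7 + 13*π.
  (u')² squared terms: (-3)²·∫sin(3x)² dx = 9·π/2 = 9*π/2;  (20)²·∫cos(4x)² dx = 400·π/2 = 200*π.
  (u')² cross terms: 2·(-3)·(20)·∫sin(3x)·cos(4x) dx = -120·(-6/7) = 720/7.
  So ∫_0^π (u')² dx = 9*π/2 + 200*π + 720/7 = 720/7 + 409*π/2.
||u||_{H^1}^2 = (80/7 + 13*π) + (720/7 + 409*π/2) = 800/7 + 435*π/2.


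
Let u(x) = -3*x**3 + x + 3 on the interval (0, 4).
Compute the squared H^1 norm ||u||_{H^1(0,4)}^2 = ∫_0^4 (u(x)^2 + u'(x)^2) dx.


||u||_{H^1}^2 = 734968/21

The H^1 norm (squared) on an interval (0, L) is
  ||u||_{H^1}^2 = ∫_0^L u(x)^2 dx + ∫_0^L u'(x)^2 dx.
Compute u'(x) = 1 - 9*x**2.
Then u(x)^2 = 9*x**6 - 6*x**4 - 18*x**3 + x**2 + 6*x + 9 and u'(x)^2 = 81*x**4 - 18*x**2 + 1.
Integrate each monomial from 0 to 4 using ∫_0^4 c·x^n dx = c·4^(n+1)/(n+1):
  ∫_0^4 u(x)^2 dx = ∫_0^4 (9*x^6 - 6*x^4 - 18*x^3 + x^2 + 6*x + 9) dx. Term by term:
    ∫_0^4 9*x^6 dx = 147456/7;  ∫_0^4 -6*x^4 dx = -6144/5;  ∫_0^4 -18*x^3 dx = -1152;
    ∫_0^4 x^2 dx = 64/3;  ∫_0^4 6*x dx = 48;  ∫_0^4 9 dx = 36.
  Sum: 147456/7 − 6144/5 − 1152 + 64/3 + 48 + 36 = 1972916/105.
  ∫_0^4 u'(x)^2 dx = ∫_0^4 (81*x^4 - 18*x^2 + 1) dx. Term by term:
    ∫_0^4 81*x^4 dx = 82944/5;  ∫_0^4 -18*x^2 dx = -384;  ∫_0^4 1 dx = 4.
  Sum: 82944/5 − 384 + 4 = 81044/5.
Adding: ||u||_{H^1}^2 = 1972916/105 + 81044/5 = 734968/21.


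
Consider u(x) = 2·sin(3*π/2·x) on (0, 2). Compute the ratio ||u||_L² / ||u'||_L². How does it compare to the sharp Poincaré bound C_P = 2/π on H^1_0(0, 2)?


||u||_L² / ||u'||_L² = 2/(3*π) < C_P = 2/π.

u(x) = 2·sin(3*π/2·x), so u'(x) = 3*π*cos(3*π*x/2).
Writing u(x) = A·sin(kπx/L) with A = 2 and k = 3, use ∫_0^L sin²(kπx/L) dx = L/2 and ∫_0^L cos²(kπx/L) dx = L/2.
u² = 4·sin²(3*π/2·x) and (u')² = 9*π^2·cos²(3*π/2·x), and each of sin², cos² integrates to L/2 = 1 over (0, 2).
∫_0^2 u² dx = 4, so ||u||_L² = 2.
∫_0^2 (u')² dx = 9*π^2, so ||u'||_L² = 3*π.
Ratio ||u||_L² / ||u'||_L² = 2/(3*π).
Sharp Poincaré constant on H^1_0(0, 2) is C_P = L/π = 2/π, achieved by sin(π/2·x).
This is the k = 3 harmonic; the ratio L/(kπ) is strictly less than C_P = L/π, consistent with the sharp inequality ||u||_L² ≤ C_P ||u'||_L².


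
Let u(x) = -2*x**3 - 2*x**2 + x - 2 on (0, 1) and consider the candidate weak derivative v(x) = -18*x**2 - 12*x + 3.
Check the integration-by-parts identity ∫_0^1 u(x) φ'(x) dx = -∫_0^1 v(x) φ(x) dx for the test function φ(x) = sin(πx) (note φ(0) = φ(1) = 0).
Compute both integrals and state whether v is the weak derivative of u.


LHS = -24/π^3 + 8/π, RHS = -72/π^3 + 24/π. No, v is not the weak derivative of u.

u(x) = -2*x**3 - 2*x**2 + x - 2, classical derivative u'(x) = -6*x**2 - 4*x + 1.
φ(x) = sin(πx), so φ'(x) = π*cos(π*x).
Note φ(0) = φ(1) = 0, so the boundary term u·φ vanishes.
LHS = ∫_0^1 u(x) φ'(x) dx = ∫_0^1 (-2*π*x^3*cos(π*x) - 2*π*x^2*cos(π*x) + π*x*cos(π*x) - 2*π*cos(π*x)) dx. Term by term:
  ∫_0^1 -2*π*cos(π*x) dx = 0;  ∫_0^1 π*x*cos(π*x) dx = -2/π;  ∫_0^1 -2*π*x^2*cos(π*x) dx = 4/π;
  ∫_0^1 -2*π*x^3*cos(π*x) dx = -24/π^3 + 6/π.
Sum: 0 − 2/π + 4/π + -24/π^3 + 6/π = -24/π^3 + 8/π.
So LHS = -24/π^3 + 8/π.
∫_0^1 v(x) φ(x) dx = ∫_0^1 (-18*x^2*sin(π*x) - 12*x*sin(π*x) + 3*sin(π*x)) dx. Term by term:
  ∫_0^1 3*sin(π*x) dx = 6/π;  ∫_0^1 -18*x^2*sin(π*x) dx = -18/π + 72/π^3;  ∫_0^1 -12*x*sin(π*x) dx = -12/π.
Sum: 6/π + -18/π + 72/π^3 − 12/π = -24/π + 72/π^3.
So RHS = -∫_0^1 v(x) φ(x) dx = -72/π^3 + 24/π.
LHS − RHS = -16/π + 48/π^3 ≠ 0, so the identity fails.
(For a valid weak derivative the identity must hold for EVERY test function, in particular this one. The failure shows v is NOT the weak derivative of u.)
Correct weak derivative would be u'(x) = -6*x**2 - 4*x + 1.


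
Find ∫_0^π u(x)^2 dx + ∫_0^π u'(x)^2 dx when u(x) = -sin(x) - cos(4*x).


||u||_{H^1(0,π)}^2 = -68/15 + 19*π/2

u'(x) = 4*sin(4*x) - cos(x).
Expand u² and (u')² and integrate term by term on (0, π), using: for integers n ≥ 1, ∫_0^π sin²(nx) dx = ∫_0^π cos²(nx) dx = π/2; for n ≠ n', ∫_0^π sin(nx)sin(n'x) dx = ∫_0^π cos(nx)cos(n'x) dx = 0; and by product-to-sum, ∫_0^π sin(nx)cos(n'x) dx = ½∫_0^π [sin((n+n')x) + sin((n−n')x)] dx, which is 0 when n+n' is even and 2n/(n²−n'²) when n+n' is odd (it need not vanish on (0, π)).
  u² squared terms: (-1)²·∫cos(4x)² dx = 1·π/2 = π/2;  (-1)²·∫sin(x)² dx = 1·π/2 = π/2.
  u² cross terms: 2·(-1)·(-1)·∫cos(4x)·sin(x) dx = 2·(-2/15) = -4/15.
  So ∫_0^π u² dx = π/2 + π/2 − 4/15 = -4/15 + π.
  (u')² squared terms: (-1)²·∫cos(x)² dx = 1·π/2 = π/2;  (4)²·∫sin(4x)² dx = 16·π/2 = 8*π.
  (u')² cross terms: 2·(-1)·(4)·∫cos(x)·sin(4x) dx = -8·(8/15) = -64/15.
  So ∫_0^π (u')² dx = π/2 + 8*π − 64/15 = -64/15 + 17*π/2.
||u||_{H^1}^2 = (-4/15 + π) + (-64/15 + 17*π/2) = -68/15 + 19*π/2.


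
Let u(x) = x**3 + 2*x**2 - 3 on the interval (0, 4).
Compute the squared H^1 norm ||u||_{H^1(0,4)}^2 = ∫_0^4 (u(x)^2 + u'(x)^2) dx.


||u||_{H^1}^2 = 315244/35

The H^1 norm (squared) on an interval (0, L) is
  ||u||_{H^1}^2 = ∫_0^L u(x)^2 dx + ∫_0^L u'(x)^2 dx.
Compute u'(x) = 3*x**2 + 4*x.
Then u(x)^2 = x**6 + 4*x**5 + 4*x**4 - 6*x**3 - 12*x**2 + 9 and u'(x)^2 = 9*x**4 + 24*x**3 + 16*x**2.
Integrate each monomial from 0 to 4 using ∫_0^4 c·x^n dx = c·4^(n+1)/(n+1):
  ∫_0^4 u(x)^2 dx = ∫_0^4 (x^6 + 4*x^5 + 4*x^4 - 6*x^3 - 12*x^2 + 9) dx. Term by term:
    ∫_0^4 x^6 dx = 16384/7;  ∫_0^4 4*x^5 dx = 8192/3;  ∫_0^4 4*x^4 dx = 4096/5;
    ∫_0^4 -6*x^3 dx = -384;  ∫_0^4 -12*x^2 dx = -256;  ∫_0^4 9 dx = 36.
  Sum: 16384/7 + 8192/3 + 4096/5 − 384 − 256 + 36 = 555076/105.
  ∫_0^4 u'(x)^2 dx = ∫_0^4 (9*x^4 + 24*x^3 + 16*x^2) dx. Term by term:
    ∫_0^4 9*x^4 dx = 9216/5;  ∫_0^4 24*x^3 dx = 1536;  ∫_0^4 16*x^2 dx = 1024/3.
  Sum: 9216/5 + 1536 + 1024/3 = 55808/15.
Adding: ||u||_{H^1}^2 = 555076/105 + 55808/15 = 315244/35.


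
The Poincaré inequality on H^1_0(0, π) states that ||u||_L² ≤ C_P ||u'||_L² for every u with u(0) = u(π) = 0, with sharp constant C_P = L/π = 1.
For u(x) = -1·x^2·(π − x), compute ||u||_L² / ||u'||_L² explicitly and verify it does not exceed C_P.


||u||_L² / ||u'||_L² = sqrt(14)*π/14 < C_P = 1.

u(x) = -1·x^2·(π − x), so u'(x) = x*(3*x - 2*π).
u(x) = -1·x^2·(π − x) vanishes at x = 0 and x = π, so u ∈ H^1_0(0, π). Differentiate via the product rule and integrate the resulting polynomials term by term.
  ∫_0^π u² dx = ∫_0^π (x^6 - 2*π*x^5 + π^2*x^4) dx. Term by term:
    ∫_0^π x^6 dx = π^7/7;  ∫_0^π -2*π*x^5 dx = -π^7/3;  ∫_0^π π^2*x^4 dx = π^7/5.
  Sum: π^7/7 − π^7/3 + π^7/5 = π^7/105.
  ∫_0^π (u')² dx = ∫_0^π (9*x^4 - 12*π*x^3 + 4*π^2*x^2) dx. Term by term:
    ∫_0^π 9*x^4 dx = 9*π^5/5;  ∫_0^π -12*π*x^3 dx = -3*π^5;  ∫_0^π 4*π^2*x^2 dx = 4*π^5/3.
  Sum: 9*π^5/5 − 3*π^5 + 4*π^5/3 = 2*π^5/15.
∫_0^π u² dx = π^7/105, so ||u||_L² = sqrt(105)*π^(7/2)/105.
∫_0^π (u')² dx = 2*π^5/15, so ||u'||_L² = sqrt(30)*π^(5/2)/15.
Ratio ||u||_L² / ||u'||_L² = sqrt(14)*π/14.
Sharp Poincaré constant on H^1_0(0, π) is C_P = L/π = 1, achieved by sin(x).
A polynomial bump cannot attain the sharp Poincaré constant (only the first sine eigenfunction does), so the ratio is strictly less than C_P, consistent with ||u||_L² ≤ C_P ||u'||_L².


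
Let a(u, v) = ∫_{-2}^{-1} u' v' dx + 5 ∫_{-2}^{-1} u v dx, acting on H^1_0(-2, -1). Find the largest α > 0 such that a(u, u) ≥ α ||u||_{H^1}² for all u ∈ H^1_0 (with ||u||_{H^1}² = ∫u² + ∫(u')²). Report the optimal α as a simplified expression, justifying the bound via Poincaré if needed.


α = 1

Coercivity of a(·,·) on H^1_0(-2, -1) means a(u, u) ≥ α ||u||_{H^1}² for every u ∈ H^1_0.
The interval has length L = 1, and Poincaré/coercivity depend only on L. Here a(u, u) = ∫(u')² + (5)·∫u².
Here c = 5 ≥ 1, so a(u,u) = ∫(u')² + c∫u² ≥ ∫(u')² + ∫u² = ||u||_{H^1}², i.e. α = 1 works. No larger α is possible: a(u,u) ≥ α||u||_{H^1}² means (1−α)∫(u')² ≥ (α−c)∫u², and for the modes u_n = sin(nπ(x−x₀)/L) (x₀ the left endpoint) one has ∫u_n²/∫(u_n')² = (L/(nπ))² → 0, so a(u_n,u_n)/||u_n||_{H^1}² → 1. Hence the optimal constant is α = 1.
Therefore α = 1.


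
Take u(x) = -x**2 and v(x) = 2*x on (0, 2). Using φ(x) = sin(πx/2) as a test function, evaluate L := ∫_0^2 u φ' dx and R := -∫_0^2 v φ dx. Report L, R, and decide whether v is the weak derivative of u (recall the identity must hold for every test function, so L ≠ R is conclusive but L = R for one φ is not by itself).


LHS = 8/π, RHS = -8/π. No, v is not the weak derivative of u.

u(x) = -x**2, classical derivative u'(x) = -2*x.
φ(x) = sin(πx/2), so φ'(x) = π*cos(π*x/2)/2.
Note φ(0) = φ(2) = 0, so the boundary term u·φ vanishes.
LHS = ∫_0^2 u(x) φ'(x) dx = ∫_0^2 (-π*x^2*cos(π*x/2)/2) dx. Term by term:
  ∫_0^2 -π*x^2*cos(π*x/2)/2 dx = 8/π.
So LHS = 8/π.
∫_0^2 v(x) φ(x) dx = ∫_0^2 (2*x*sin(π*x/2)) dx. Term by term:
  ∫_0^2 2*x*sin(π*x/2) dx = 8/π.
So RHS = -∫_0^2 v(x) φ(x) dx = -8/π.
LHS − RHS = 16/π ≠ 0, so the identity fails.
(For a valid weak derivative the identity must hold for EVERY test function, in particular this one. The failure shows v is NOT the weak derivative of u.)
Correct weak derivative would be u'(x) = -2*x.


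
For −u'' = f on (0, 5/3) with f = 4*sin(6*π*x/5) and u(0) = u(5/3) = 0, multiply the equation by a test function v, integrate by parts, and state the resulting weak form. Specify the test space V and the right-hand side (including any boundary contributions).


V = H^1_0(0, 5/3) (so v(0) = v(5/3) = 0); weak form: ∫_0^5/3 u'v' dx = ∫_0^5/3 (4*sin(6*π*x/5)) v dx for all v ∈ V.

Multiply both sides by a test function v and integrate from 0 to 5/3:
  ∫_0^5/3 −u''(x) v(x) dx = ∫_0^5/3 f(x) v(x) dx.
Integrate the LHS by parts once:
  ∫_0^5/3 −u'' v dx = −[u'(x) v(x)]_0^5/3 + ∫_0^5/3 u'(x) v'(x) dx.
Thus ∫_0^5/3 u'(x) v'(x) dx = ∫_0^5/3 f(x) v(x) dx + [u'(x) v(x)]_0^5/3.
Choose V so that boundary terms are either known or forced to vanish.
u is Dirichlet: u(0) = u(5/3) = 0. Let V = H^1_0(0, 5/3); then v(0) = v(5/3) = 0, and [u' v]_0^5/3 = 0.
Weak formulation: find u (satisfying any essential BC) such that ∫_0^5/3 u'(x) v'(x) dx = ∫_0^5/3 f v dx for all v ∈ V.
Substituting f(x) = 4*sin(6*π*x/5), the right-hand side is ∫_0^5/3 (4*sin(6*π*x/5)) v dx.


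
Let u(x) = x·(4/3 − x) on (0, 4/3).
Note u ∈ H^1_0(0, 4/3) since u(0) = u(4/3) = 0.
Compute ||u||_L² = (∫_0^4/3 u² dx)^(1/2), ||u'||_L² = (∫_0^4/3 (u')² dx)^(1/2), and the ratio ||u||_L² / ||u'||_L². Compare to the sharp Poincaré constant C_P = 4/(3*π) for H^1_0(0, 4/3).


||u||_L² / ||u'||_L² = 2*sqrt(10)/15 < C_P = 4/(3*π).

u(x) = x·(4/3 − x), so u'(x) = 4/3 - 2*x.
u(x) = x·(4/3 − x) vanishes at x = 0 and x = 4/3, so u ∈ H^1_0(0, 4/3). Differentiate via the product rule and integrate the resulting polynomials term by term.
  ∫_0^4/3 u² dx = ∫_0^4/3 (x^4 - 8*x^3/3 + 16*x^2/9) dx. Term by term:
    ∫_0^4/3 x^4 dx = 1024/1215;  ∫_0^4/3 -8*x^3/3 dx = -512/243;  ∫_0^4/3 16*x^2/9 dx = 1024/729.
  Sum: 1024/1215 − 512/243 + 1024/729 = 512/3645.
  ∫_0^4/3 (u')² dx = ∫_0^4/3 (4*x^2 - 16*x/3 + 16/9) dx. Term by term:
    ∫_0^4/3 4*x^2 dx = 256/81;  ∫_0^4/3 -16*x/3 dx = -128/27;  ∫_0^4/3 16/9 dx = 64/27.
  Sum: 256/81 − 128/27 + 64/27 = 64/81.
∫_0^4/3 u² dx = 512/3645, so ||u||_L² = 16*sqrt(10)/135.
∫_0^4/3 (u')² dx = 64/81, so ||u'||_L² = 8/9.
Ratio ||u||_L² / ||u'||_L² = 2*sqrt(10)/15.
Sharp Poincaré constant on H^1_0(0, 4/3) is C_P = L/π = 4/(3*π), achieved by sin(3*π/4·x).
A polynomial bump cannot attain the sharp Poincaré constant (only the first sine eigenfunction does), so the ratio is strictly less than C_P, consistent with ||u||_L² ≤ C_P ||u'||_L².


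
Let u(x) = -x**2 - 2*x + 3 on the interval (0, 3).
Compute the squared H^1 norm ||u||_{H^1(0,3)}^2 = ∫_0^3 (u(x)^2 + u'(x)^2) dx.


||u||_{H^1}^2 = 843/5

The H^1 norm (squared) on an interval (0, L) is
  ||u||_{H^1}^2 = ∫_0^L u(x)^2 dx + ∫_0^L u'(x)^2 dx.
Compute u'(x) = -2*x - 2.
Then u(x)^2 = x**4 + 4*x**3 - 2*x**2 - 12*x + 9 and u'(x)^2 = 4*x**2 + 8*x + 4.
Integrate each monomial from 0 to 3 using ∫_0^3 c·x^n dx = c·3^(n+1)/(n+1):
  ∫_0^3 u(x)^2 dx = ∫_0^3 (x^4 + 4*x^3 - 2*x^2 - 12*x + 9) dx. Term by term:
    ∫_0^3 x^4 dx = 243/5;  ∫_0^3 4*x^3 dx = 81;  ∫_0^3 -2*x^2 dx = -18;
    ∫_0^3 -12*x dx = -54;  ∫_0^3 9 dx = 27.
  Sum: 243/5 + 81 − 18 − 54 + 27 = 423/5.
  ∫_0^3 u'(x)^2 dx = ∫_0^3 (4*x^2 + 8*x + 4) dx. Term by term:
    ∫_0^3 4*x^2 dx = 36;  ∫_0^3 8*x dx = 36;  ∫_0^3 4 dx = 12.
  Sum: 36 + 36 + 12 = 84.
Adding: ||u||_{H^1}^2 = 423/5 + 84 = 843/5.


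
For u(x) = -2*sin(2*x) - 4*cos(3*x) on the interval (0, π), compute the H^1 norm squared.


||u||_{H^1(0,π)}^2 = -128 + 90*π

u'(x) = 12*sin(3*x) - 4*cos(2*x).
Expand u² and (u')² and integrate term by term on (0, π), using: for integers n ≥ 1, ∫_0^π sin²(nx) dx = ∫_0^π cos²(nx) dx = π/2; for n ≠ n', ∫_0^π sin(nx)sin(n'x) dx = ∫_0^π cos(nx)cos(n'x) dx = 0; and by product-to-sum, ∫_0^π sin(nx)cos(n'x) dx = ½∫_0^π [sin((n+n')x) + sin((n−n')x)] dx, which is 0 when n+n' is even and 2n/(n²−n'²) when n+n' is odd (it need not vanish on (0, π)).
  u² squared terms: (-4)²·∫cos(3x)² dx = 16·π/2 = 8*π;  (-2)²·∫sin(2x)² dx = 4·π/2 = 2*π.
  u² cross terms: 2·(-4)·(-2)·∫cos(3x)·sin(2x) dx = 16·(-4/5) = -64/5.
  So ∫_0^π u² dx = 8*π + 2*π − 64/5 = -64/5 + 10*π.
  (u')² squared terms: (-4)²·∫cos(2x)² dx = 16·π/2 = 8*π;  (12)²·∫sin(3x)² dx = 144·π/2 = 72*π.
  (u')² cross terms: 2·(-4)·(12)·∫cos(2x)·sin(3x) dx = -96·(6/5) = -576/5.
  So ∫_0^π (u')² dx = 8*π + 72*π − 576/5 = -576/5 + 80*π.
||u||_{H^1}^2 = (-64/5 + 10*π) + (-576/5 + 80*π) = -128 + 90*π.


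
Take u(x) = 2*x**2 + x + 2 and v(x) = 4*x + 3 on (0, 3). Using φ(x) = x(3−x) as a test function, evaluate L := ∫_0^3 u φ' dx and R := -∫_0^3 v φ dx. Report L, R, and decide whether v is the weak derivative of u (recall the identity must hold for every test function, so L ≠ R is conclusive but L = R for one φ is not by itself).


LHS = -63/2, RHS = -81/2. No, v is not the weak derivative of u.

u(x) = 2*x**2 + x + 2, classical derivative u'(x) = 4*x + 1.
φ(x) = x(3−x), so φ'(x) = 3 - 2*x.
Note φ(0) = φ(3) = 0, so the boundary term u·φ vanishes.
LHS = ∫_0^3 u(x) φ'(x) dx = ∫_0^3 (-4*x^3 + 4*x^2 - x + 6) dx. Term by term:
  ∫_0^3 -4*x^3 dx = -81;  ∫_0^3 4*x^2 dx = 36;  ∫_0^3 -x dx = -9/2;
  ∫_0^3 6 dx = 18.
Sum: -81 + 36 − 9/2 + 18 = -63/2.
So LHS = -63/2.
∫_0^3 v(x) φ(x) dx = ∫_0^3 (-4*x^3 + 9*x^2 + 9*x) dx. Term by term:
  ∫_0^3 -4*x^3 dx = -81;  ∫_0^3 9*x^2 dx = 81;  ∫_0^3 9*x dx = 81/2.
Sum: -81 + 81 + 81/2 = 81/2.
So RHS = -∫_0^3 v(x) φ(x) dx = -81/2.
LHS − RHS = 9 ≠ 0, so the identity fails.
(For a valid weak derivative the identity must hold for EVERY test function, in particular this one. The failure shows v is NOT the weak derivative of u.)
Correct weak derivative would be u'(x) = 4*x + 1.


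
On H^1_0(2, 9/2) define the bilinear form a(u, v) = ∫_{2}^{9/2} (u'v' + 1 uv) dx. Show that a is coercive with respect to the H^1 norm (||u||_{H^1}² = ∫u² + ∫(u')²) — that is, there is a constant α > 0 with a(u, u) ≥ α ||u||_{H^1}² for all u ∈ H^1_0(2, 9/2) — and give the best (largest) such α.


α = 1

Coercivity of a(·,·) on H^1_0(2, 9/2) means a(u, u) ≥ α ||u||_{H^1}² for every u ∈ H^1_0.
The interval has length L = 5/2, and Poincaré/coercivity depend only on L. Here a(u, u) = ∫(u')² + (1)·∫u².
Here c = 1 ≥ 1, so a(u,u) = ∫(u')² + c∫u² ≥ ∫(u')² + ∫u² = ||u||_{H^1}², i.e. α = 1 works. No larger α is possible: a(u,u) ≥ α||u||_{H^1}² means (1−α)∫(u')² ≥ (α−c)∫u², and for the modes u_n = sin(nπ(x−x₀)/L) (x₀ the left endpoint) one has ∫u_n²/∫(u_n')² = (L/(nπ))² → 0, so a(u_n,u_n)/||u_n||_{H^1}² → 1. Hence the optimal constant is α = 1.
Therefore α = 1.


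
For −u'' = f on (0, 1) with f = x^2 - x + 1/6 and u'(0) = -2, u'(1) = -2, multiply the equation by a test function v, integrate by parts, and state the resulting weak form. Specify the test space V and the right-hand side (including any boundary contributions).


V = H^1(0, 1) (v unrestricted at boundary; u is determined up to an additive constant); weak form: ∫_0^1 u'v' dx = ∫_0^1 (x^2 - x + 1/6) v dx − 2·v(1) + 2·v(0) for all v ∈ V.

Multiply both sides by a test function v and integrate from 0 to 1:
  ∫_0^1 −u''(x) v(x) dx = ∫_0^1 f(x) v(x) dx.
Integrate the LHS by parts once:
  ∫_0^1 −u'' v dx = −[u'(x) v(x)]_0^1 + ∫_0^1 u'(x) v'(x) dx.
Thus ∫_0^1 u'(x) v'(x) dx = ∫_0^1 f(x) v(x) dx + [u'(x) v(x)]_0^1.
Choose V so that boundary terms are either known or forced to vanish.
u has inhomogeneous Neumann u'(0) = -2, u'(1) = -2. [u' v]_0^1 = (-2)·v(1) − (-2)·v(0) = − 2·v(1) + 2·v(0). Take V = H^1(0, 1); boundary term becomes part of RHS.
Weak formulation: find u (satisfying any essential BC) such that ∫_0^1 u'(x) v'(x) dx = ∫_0^1 f v dx − 2·v(1) + 2·v(0) for all v ∈ V (Neumann data are natural BCs: they enter the RHS as boundary terms).
Substituting f(x) = x^2 - x + 1/6, the right-hand side is ∫_0^1 (x^2 - x + 1/6) v dx − 2·v(1) + 2·v(0).
Compatibility check (pure Neumann): taking v ≡ 1 ∈ V gives 0 = ∫_0^1 f dx + (-2) − (-2), i.e. ∫_0^1 f dx must equal u'(0) − u'(1) = 0. Indeed ∫_0^1 (x^2 - x + 1/6) dx = 0, so the data are compatible. The solution is then unique only up to an additive constant (fix it e.g. by requiring ∫_0^1 u dx = 0).


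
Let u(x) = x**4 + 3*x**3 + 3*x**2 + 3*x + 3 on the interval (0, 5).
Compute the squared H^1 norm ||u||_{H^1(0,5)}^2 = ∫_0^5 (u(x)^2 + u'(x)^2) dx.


||u||_{H^1}^2 = 312254405/252

The H^1 norm (squared) on an interval (0, L) is
  ||u||_{H^1}^2 = ∫_0^L u(x)^2 dx + ∫_0^L u'(x)^2 dx.
Compute u'(x) = 4*x**3 + 9*x**2 + 6*x + 3.
Then u(x)^2 = x**8 + 6*x**7 + 15*x**6 + 24*x**5 + 33*x**4 + 36*x**3 + 27*x**2 + 18*x + 9 and u'(x)^2 = 16*x**6 + 72*x**5 + 129*x**4 + 132*x**3 + 90*x**2 + 36*x + 9.
Integrate each monomial from 0 to 5 using ∫_0^5 c·x^n dx = c·5^(n+1)/(n+1):
  ∫_0^5 u(x)^2 dx = ∫_0^5 (x^8 + 6*x^7 + 15*x^6 + 24*x^5 + 33*x^4 + 36*x^3 + 27*x^2 + 18*x + 9) dx. Term by term:
    ∫_0^5 x^8 dx = 1953125/9;  ∫_0^5 6*x^7 dx = 1171875/4;  ∫_0^5 15*x^6 dx = 1171875/7;
    ∫_0^5 24*x^5 dx = 62500;  ∫_0^5 33*x^4 dx = 20625;  ∫_0^5 36*x^3 dx = 5625;
    ∫_0^5 27*x^2 dx = 1125;  ∫_0^5 18*x dx = 225;  ∫_0^5 9 dx = 45.
  Sum: 1953125/9 + 1171875/4 + 1171875/7 + 62500 + 20625 + 5625 + 1125 + 225 + 45 = 193419665/252.
  ∫_0^5 u'(x)^2 dx = ∫_0^5 (16*x^6 + 72*x^5 + 129*x^4 + 132*x^3 + 90*x^2 + 36*x + 9) dx. Term by term:
    ∫_0^5 16*x^6 dx = 1250000/7;  ∫_0^5 72*x^5 dx = 187500;  ∫_0^5 129*x^4 dx = 80625;
    ∫_0^5 132*x^3 dx = 20625;  ∫_0^5 90*x^2 dx = 3750;  ∫_0^5 36*x dx = 450;
    ∫_0^5 9 dx = 45.
  Sum: 1250000/7 + 187500 + 80625 + 20625 + 3750 + 450 + 45 = 3300965/7.
Adding: ||u||_{H^1}^2 = 193419665/252 + 3300965/7 = 312254405/252.


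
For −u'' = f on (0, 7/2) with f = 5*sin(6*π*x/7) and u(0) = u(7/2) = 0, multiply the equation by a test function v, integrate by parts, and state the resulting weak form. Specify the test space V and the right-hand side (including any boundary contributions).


V = H^1_0(0, 7/2) (so v(0) = v(7/2) = 0); weak form: ∫_0^7/2 u'v' dx = ∫_0^7/2 (5*sin(6*π*x/7)) v dx for all v ∈ V.

Multiply both sides by a test function v and integrate from 0 to 7/2:
  ∫_0^7/2 −u''(x) v(x) dx = ∫_0^7/2 f(x) v(x) dx.
Integrate the LHS by parts once:
  ∫_0^7/2 −u'' v dx = −[u'(x) v(x)]_0^7/2 + ∫_0^7/2 u'(x) v'(x) dx.
Thus ∫_0^7/2 u'(x) v'(x) dx = ∫_0^7/2 f(x) v(x) dx + [u'(x) v(x)]_0^7/2.
Choose V so that boundary terms are either known or forced to vanish.
u is Dirichlet: u(0) = u(7/2) = 0. Let V = H^1_0(0, 7/2); then v(0) = v(7/2) = 0, and [u' v]_0^7/2 = 0.
Weak formulation: find u (satisfying any essential BC) such that ∫_0^7/2 u'(x) v'(x) dx = ∫_0^7/2 f v dx for all v ∈ V.
Substituting f(x) = 5*sin(6*π*x/7), the right-hand side is ∫_0^7/2 (5*sin(6*π*x/7)) v dx.


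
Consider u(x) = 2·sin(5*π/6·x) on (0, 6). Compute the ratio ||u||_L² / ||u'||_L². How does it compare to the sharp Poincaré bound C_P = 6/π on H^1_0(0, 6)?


||u||_L² / ||u'||_L² = 6/(5*π) < C_P = 6/π.

u(x) = 2·sin(5*π/6·x), so u'(x) = 5*π*cos(5*π*x/6)/3.
Writing u(x) = A·sin(kπx/L) with A = 2 and k = 5, use ∫_0^L sin²(kπx/L) dx = L/2 and ∫_0^L cos²(kπx/L) dx = L/2.
u² = 4·sin²(5*π/6·x) and (u')² = 25*π^2/9·cos²(5*π/6·x), and each of sin², cos² integrates to L/2 = 3 over (0, 6).
∫_0^6 u² dx = 12, so ||u||_L² = 2*sqrt(3).
∫_0^6 (u')² dx = 25*π^2/3, so ||u'||_L² = 5*sqrt(3)*π/3.
Ratio ||u||_L² / ||u'||_L² = 6/(5*π).
Sharp Poincaré constant on H^1_0(0, 6) is C_P = L/π = 6/π, achieved by sin(π/6·x).
This is the k = 5 harmonic; the ratio L/(kπ) is strictly less than C_P = L/π, consistent with the sharp inequality ||u||_L² ≤ C_P ||u'||_L².


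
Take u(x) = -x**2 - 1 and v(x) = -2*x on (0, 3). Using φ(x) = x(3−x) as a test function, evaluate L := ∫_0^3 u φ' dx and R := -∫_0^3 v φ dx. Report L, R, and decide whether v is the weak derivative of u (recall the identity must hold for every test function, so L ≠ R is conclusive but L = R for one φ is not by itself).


LHS = 27/2, RHS = 27/2. Yes, v = u' weakly.

u(x) = -x**2 - 1, classical derivative u'(x) = -2*x.
φ(x) = x(3−x), so φ'(x) = 3 - 2*x.
Note φ(0) = φ(3) = 0, so the boundary term u·φ vanishes.
LHS = ∫_0^3 u(x) φ'(x) dx = ∫_0^3 (2*x^3 - 3*x^2 + 2*x - 3) dx. Term by term:
  ∫_0^3 2*x^3 dx = 81/2;  ∫_0^3 -3*x^2 dx = -27;  ∫_0^3 2*x dx = 9;
  ∫_0^3 -3 dx = -9.
Sum: 81/2 − 27 + 9 − 9 = 27/2.
So LHS = 27/2.
∫_0^3 v(x) φ(x) dx = ∫_0^3 (2*x^3 - 6*x^2) dx. Term by term:
  ∫_0^3 2*x^3 dx = 81/2;  ∫_0^3 -6*x^2 dx = -54.
Sum: 81/2 − 54 = -27/2.
So RHS = -∫_0^3 v(x) φ(x) dx = 27/2.
LHS = RHS, so the identity holds for this test φ.
Moreover u is smooth here and v(x) = u'(x) = -2*x pointwise, so the identity holds for every test function. Hence v is the weak derivative of u.


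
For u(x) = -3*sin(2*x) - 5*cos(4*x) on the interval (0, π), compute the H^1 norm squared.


||u||_{H^1(0,π)}^2 = 235*π

u'(x) = 20*sin(4*x) - 6*cos(2*x).
Expand u² and (u')² and integrate term by term on (0, π), using: for integers n ≥ 1, ∫_0^π sin²(nx) dx = ∫_0^π cos²(nx) dx = π/2; for n ≠ n', ∫_0^π sin(nx)sin(n'x) dx = ∫_0^π cos(nx)cos(n'x) dx = 0; and by product-to-sum, ∫_0^π sin(nx)cos(n'x) dx = ½∫_0^π [sin((n+n')x) + sin((n−n')x)] dx, which is 0 when n+n' is even and 2n/(n²−n'²) when n+n' is odd (it need not vanish on (0, π)).
  u² squared terms: (-5)²·∫cos(4x)² dx = 25·π/2 = 25*π/2;  (-3)²·∫sin(2x)² dx = 9·π/2 = 9*π/2.
  u² cross terms: 2·(-5)·(-3)·∫cos(4x)·sin(2x) dx = 30·(0) = 0.
  So ∫_0^π u² dx = 25*π/2 + 9*π/2 + 0 = 17*π.
  (u')² squared terms: (-6)²·∫cos(2x)² dx = 36·π/2 = 18*π;  (20)²·∫sin(4x)² dx = 400·π/2 = 200*π.
  (u')² cross terms: 2·(-6)·(20)·∫cos(2x)·sin(4x) dx = -240·(0) = 0.
  So ∫_0^π (u')² dx = 18*π + 200*π + 0 = 218*π.
||u||_{H^1}^2 = (17*π) + (218*π) = 235*π.


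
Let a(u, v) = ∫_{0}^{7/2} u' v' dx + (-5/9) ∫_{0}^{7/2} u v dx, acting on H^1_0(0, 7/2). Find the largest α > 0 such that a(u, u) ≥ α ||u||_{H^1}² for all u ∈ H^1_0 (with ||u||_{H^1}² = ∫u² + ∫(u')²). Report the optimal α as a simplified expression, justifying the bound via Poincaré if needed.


α = (-245 + 36*π^2)/(9*(4*π^2 + 49))

Coercivity of a(·,·) on H^1_0(0, 7/2) means a(u, u) ≥ α ||u||_{H^1}² for every u ∈ H^1_0.
The interval has length L = 7/2, and Poincaré/coercivity depend only on L. Here a(u, u) = ∫(u')² + (-5/9)·∫u².
Here c = -5/9 < 0 with |c| < (π/L)² = 4*π^2/49, so coercivity still holds. The condition a(u,u) ≥ α||u||_{H^1}² reads (1−α)∫(u')² ≥ (α−c)∫u². Any admissible α is ≤ 1 (rapidly oscillating u have ∫u²/∫(u')² → 0), and α = 1 would force 0 ≥ (1−c)∫u², impossible since c < 1; so 1−α > 0. By the sharp Poincaré inequality on H^1_0 of an interval of length L, ∫(u')² ≥ (π/L)²∫u² with equality for the first sine mode sin(π(x−x₀)/L) (x₀ the left endpoint), so the inequality holds for all u iff (1−α)(π/L)² ≥ α − c, i.e. α ≤ ((π/L)² + c)/((π/L)² + 1) = (1 + c(L/π)²)/(1 + (L/π)²). (Direct route, valid since c ≤ 0: Poincaré gives c∫u² ≥ c(L/π)²∫(u')², so a(u,u) ≥ (1 + c(L/π)²)∫(u')², while ||u||_{H^1}² ≤ (1 + (L/π)²)∫(u')²; dividing yields the same α.) With (π/L)² = 4*π^2/49 and c = -5/9, the largest admissible constant is α = ((π/L)² + c)/((π/L)² + 1).
Simplifying, α = (-245 + 36*π^2)/(9*(4*π^2 + 49)).


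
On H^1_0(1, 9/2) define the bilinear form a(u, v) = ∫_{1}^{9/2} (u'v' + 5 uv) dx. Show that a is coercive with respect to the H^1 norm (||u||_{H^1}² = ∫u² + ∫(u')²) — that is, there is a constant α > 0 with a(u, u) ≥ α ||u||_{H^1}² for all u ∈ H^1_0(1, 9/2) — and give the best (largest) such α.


α = 1

Coercivity of a(·,·) on H^1_0(1, 9/2) means a(u, u) ≥ α ||u||_{H^1}² for every u ∈ H^1_0.
The interval has length L = 7/2, and Poincaré/coercivity depend only on L. Here a(u, u) = ∫(u')² + (5)·∫u².
Here c = 5 ≥ 1, so a(u,u) = ∫(u')² + c∫u² ≥ ∫(u')² + ∫u² = ||u||_{H^1}², i.e. α = 1 works. No larger α is possible: a(u,u) ≥ α||u||_{H^1}² means (1−α)∫(u')² ≥ (α−c)∫u², and for the modes u_n = sin(nπ(x−x₀)/L) (x₀ the left endpoint) one has ∫u_n²/∫(u_n')² = (L/(nπ))² → 0, so a(u_n,u_n)/||u_n||_{H^1}² → 1. Hence the optimal constant is α = 1.
Therefore α = 1.


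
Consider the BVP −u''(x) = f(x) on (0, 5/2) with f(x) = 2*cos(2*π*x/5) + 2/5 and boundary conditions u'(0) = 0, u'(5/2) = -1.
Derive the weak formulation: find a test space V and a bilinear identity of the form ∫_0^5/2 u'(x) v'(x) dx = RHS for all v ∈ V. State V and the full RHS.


V = H^1(0, 5/2) (v unrestricted at boundary; u is determined up to an additive constant); weak form: ∫_0^5/2 u'v' dx = ∫_0^5/2 (2*cos(2*π*x/5) + 2/5) v dx − v(5/2) for all v ∈ V.

Multiply both sides by a test function v and integrate from 0 to 5/2:
  ∫_0^5/2 −u''(x) v(x) dx = ∫_0^5/2 f(x) v(x) dx.
Integrate the LHS by parts once:
  ∫_0^5/2 −u'' v dx = −[u'(x) v(x)]_0^5/2 + ∫_0^5/2 u'(x) v'(x) dx.
Thus ∫_0^5/2 u'(x) v'(x) dx = ∫_0^5/2 f(x) v(x) dx + [u'(x) v(x)]_0^5/2.
Choose V so that boundary terms are either known or forced to vanish.
u has inhomogeneous Neumann u'(0) = 0, u'(5/2) = -1. [u' v]_0^5/2 = (-1)·v(5/2) − (0)·v(0) = − v(5/2). Take V = H^1(0, 5/2); boundary term becomes part of RHS.
Weak formulation: find u (satisfying any essential BC) such that ∫_0^5/2 u'(x) v'(x) dx = ∫_0^5/2 f v dx − v(5/2) for all v ∈ V (Neumann data are natural BCs: they enter the RHS as boundary terms).
Substituting f(x) = 2*cos(2*π*x/5) + 2/5, the right-hand side is ∫_0^5/2 (2*cos(2*π*x/5) + 2/5) v dx − v(5/2).
Compatibility check (pure Neumann): taking v ≡ 1 ∈ V gives 0 = ∫_0^5/2 f dx + (-1) − (0), i.e. ∫_0^5/2 f dx must equal u'(0) − u'(5/2) = 1. Indeed ∫_0^5/2 (2*cos(2*π*x/5) + 2/5) dx = 1, so the data are compatible. The solution is then unique only up to an additive constant (fix it e.g. by requiring ∫_0^5/2 u dx = 0).


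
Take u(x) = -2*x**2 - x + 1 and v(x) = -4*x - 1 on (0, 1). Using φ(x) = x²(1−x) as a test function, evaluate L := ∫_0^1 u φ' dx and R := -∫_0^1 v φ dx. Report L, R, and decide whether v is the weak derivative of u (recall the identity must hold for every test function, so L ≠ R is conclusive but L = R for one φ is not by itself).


LHS = 17/60, RHS = 17/60. Yes, v = u' weakly.

u(x) = -2*x**2 - x + 1, classical derivative u'(x) = -4*x - 1.
φ(x) = x²(1−x), so φ'(x) = x*(2 - 3*x).
Note φ(0) = φ(1) = 0, so the boundary term u·φ vanishes.
LHS = ∫_0^1 u(x) φ'(x) dx = ∫_0^1 (6*x^4 - x^3 - 5*x^2 + 2*x) dx. Term by term:
  ∫_0^1 6*x^4 dx = 6/5;  ∫_0^1 -x^3 dx = -1/4;  ∫_0^1 -5*x^2 dx = -5/3;
  ∫_0^1 2*x dx = 1.
Sum: 6/5 − 1/4 − 5/3 + 1 = 17/60.
So LHS = 17/60.
∫_0^1 v(x) φ(x) dx = ∫_0^1 (4*x^4 - 3*x^3 - x^2) dx. Term by term:
  ∫_0^1 4*x^4 dx = 4/5;  ∫_0^1 -3*x^3 dx = -3/4;  ∫_0^1 -x^2 dx = -1/3.
Sum: 4/5 − 3/4 − 1/3 = -17/60.
So RHS = -∫_0^1 v(x) φ(x) dx = 17/60.
LHS = RHS, so the identity holds for this test φ.
Moreover u is smooth here and v(x) = u'(x) = -4*x - 1 pointwise, so the identity holds for every test function. Hence v is the weak derivative of u.


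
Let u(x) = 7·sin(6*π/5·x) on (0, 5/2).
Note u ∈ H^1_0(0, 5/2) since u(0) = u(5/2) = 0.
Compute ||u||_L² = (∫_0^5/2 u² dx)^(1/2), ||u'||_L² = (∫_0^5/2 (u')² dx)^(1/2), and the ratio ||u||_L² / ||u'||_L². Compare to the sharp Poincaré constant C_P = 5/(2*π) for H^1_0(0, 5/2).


||u||_L² / ||u'||_L² = 5/(6*π) < C_P = 5/(2*π).

u(x) = 7·sin(6*π/5·x), so u'(x) = 42*π*cos(6*π*x/5)/5.
Writing u(x) = A·sin(kπx/L) with A = 7 and k = 3, use ∫_0^L sin²(kπx/L) dx = L/2 and ∫_0^L cos²(kπx/L) dx = L/2.
u² = 49·sin²(6*π/5·x) and (u')² = 1764*π^2/25·cos²(6*π/5·x), and each of sin², cos² integrates to L/2 = 5/4 over (0, 5/2).
∫_0^5/2 u² dx = 245/4, so ||u||_L² = 7*sqrt(5)/2.
∫_0^5/2 (u')² dx = 441*π^2/5, so ||u'||_L² = 21*sqrt(5)*π/5.
Ratio ||u||_L² / ||u'||_L² = 5/(6*π).
Sharp Poincaré constant on H^1_0(0, 5/2) is C_P = L/π = 5/(2*π), achieved by sin(2*π/5·x).
This is the k = 3 harmonic; the ratio L/(kπ) is strictly less than C_P = L/π, consistent with the sharp inequality ||u||_L² ≤ C_P ||u'||_L².


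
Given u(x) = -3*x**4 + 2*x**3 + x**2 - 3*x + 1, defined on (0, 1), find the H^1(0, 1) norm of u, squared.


||u||_{H^1}^2 = 1171/105

The H^1 norm (squared) on an interval (0, L) is
  ||u||_{H^1}^2 = ∫_0^L u(x)^2 dx + ∫_0^L u'(x)^2 dx.
Compute u'(x) = -12*x**3 + 6*x**2 + 2*x - 3.
Then u(x)^2 = 9*x**8 - 12*x**7 - 2*x**6 + 22*x**5 - 17*x**4 - 2*x**3 + 11*x**2 - 6*x + 1 and u'(x)^2 = 144*x**6 - 144*x**5 - 12*x**4 + 96*x**3 - 32*x**2 - 12*x + 9.
Integrate each monomial from 0 to 1 using ∫_0^1 c·x^n dx = c·1^(n+1)/(n+1):
  ∫_0^1 u(x)^2 dx = ∫_0^1 (9*x^8 - 12*x^7 - 2*x^6 + 22*x^5 - 17*x^4 - 2*x^3 + 11*x^2 - 6*x + 1) dx. Term by term:
    ∫_0^1 9*x^8 dx = 1;  ∫_0^1 -12*x^7 dx = -3/2;  ∫_0^1 -2*x^6 dx = -2/7;
    ∫_0^1 22*x^5 dx = 11/3;  ∫_0^1 -17*x^4 dx = -17/5;  ∫_0^1 -2*x^3 dx = -1/2;
    ∫_0^1 11*x^2 dx = 11/3;  ∫_0^1 -6*x dx = -3;  ∫_0^1 1 dx = 1.
  Sum: 1 − 3/2 − 2/7 + 11/3 − 17/5 − 1/2 + 11/3 − 3 + 1 = 68/105.
  ∫_0^1 u'(x)^2 dx = ∫_0^1 (144*x^6 - 144*x^5 - 12*x^4 + 96*x^3 - 32*x^2 - 12*x + 9) dx. Term by term:
    ∫_0^1 144*x^6 dx = 144/7;  ∫_0^1 -144*x^5 dx = -24;  ∫_0^1 -12*x^4 dx = -12/5;
    ∫_0^1 96*x^3 dx = 24;  ∫_0^1 -32*x^2 dx = -32/3;  ∫_0^1 -12*x dx = -6;
    ∫_0^1 9 dx = 9.
  Sum: 144/7 − 24 − 12/5 + 24 − 32/3 − 6 + 9 = 1103/105.
Adding: ||u||_{H^1}^2 = 68/105 + 1103/105 = 1171/105.


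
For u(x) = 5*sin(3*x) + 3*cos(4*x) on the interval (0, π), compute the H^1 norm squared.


||u||_{H^1(0,π)}^2 = -3060/7 + 403*π/2

u'(x) = -12*sin(4*x) + 15*cos(3*x).
Expand u² and (u')² and integrate term by term on (0, π), using: for integers n ≥ 1, ∫_0^π sin²(nx) dx = ∫_0^π cos²(nx) dx = π/2; for n ≠ n', ∫_0^π sin(nx)sin(n'x) dx = ∫_0^π cos(nx)cos(n'x) dx = 0; and by product-to-sum, ∫_0^π sin(nx)cos(n'x) dx = ½∫_0^π [sin((n+n')x) + sin((n−n')x)] dx, which is 0 when n+n' is even and 2n/(n²−n'²) when n+n' is odd (it need not vanish on (0, π)).
  u² squared terms: (3)²·∫cos(4x)² dx = 9·π/2 = 9*π/2;  (5)²·∫sin(3x)² dx = 25·π/2 = 25*π/2.
  u² cross terms: 2·(3)·(5)·∫cos(4x)·sin(3x) dx = 30·(-6/7) = -180/7.
  So ∫_0^π u² dx = 9*π/2 + 25*π/2 − 180/7 = -180/7 + 17*π.
  (u')² squared terms: (-12)²·∫sin(4x)² dx = 144·π/2 = 72*π;  (15)²·∫cos(3x)² dx = 225·π/2 = 225*π/2.
  (u')² cross terms: 2·(-12)·(15)·∫sin(4x)·cos(3x) dx = -360·(8/7) = -2880/7.
  So ∫_0^π (u')² dx = 72*π + 225*π/2 − 2880/7 = -2880/7 + 369*π/2.
||u||_{H^1}^2 = (-180/7 + 17*π) + (-2880/7 + 369*π/2) = -3060/7 + 403*π/2.


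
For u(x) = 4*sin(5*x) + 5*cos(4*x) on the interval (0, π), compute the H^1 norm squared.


||u||_{H^1(0,π)}^2 = 6800/9 + 841*π/2

u'(x) = -20*sin(4*x) + 20*cos(5*x).
Expand u² and (u')² and integrate term by term on (0, π), using: for integers n ≥ 1, ∫_0^π sin²(nx) dx = ∫_0^π cos²(nx) dx = π/2; for n ≠ n', ∫_0^π sin(nx)sin(n'x) dx = ∫_0^π cos(nx)cos(n'x) dx = 0; and by product-to-sum, ∫_0^π sin(nx)cos(n'x) dx = ½∫_0^π [sin((n+n')x) + sin((n−n')x)] dx, which is 0 when n+n' is even and 2n/(n²−n'²) when n+n' is odd (it need not vanish on (0, π)).
  u² squared terms: (4)²·∫sin(5x)² dx = 16·π/2 = 8*π;  (5)²·∫cos(4x)² dx = 25·π/2 = 25*π/2.
  u² cross terms: 2·(4)·(5)·∫sin(5x)·cos(4x) dx = 40·(10/9) = 400/9.
  So ∫_0^π u² dx = 8*π + 25*π/2 + 400/9 = 400/9 + 41*π/2.
  (u')² squared terms: (-20)²·∫sin(4x)² dx = 400·π/2 = 200*π;  (20)²·∫cos(5x)² dx = 400·π/2 = 200*π.
  (u')² cross terms: 2·(-20)·(20)·∫sin(4x)·cos(5x) dx = -800·(-8/9) = 6400/9.
  So ∫_0^π (u')² dx = 200*π + 200*π + 6400/9 = 6400/9 + 400*π.
||u||_{H^1}^2 = (400/9 + 41*π/2) + (6400/9 + 400*π) = 6800/9 + 841*π/2.
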